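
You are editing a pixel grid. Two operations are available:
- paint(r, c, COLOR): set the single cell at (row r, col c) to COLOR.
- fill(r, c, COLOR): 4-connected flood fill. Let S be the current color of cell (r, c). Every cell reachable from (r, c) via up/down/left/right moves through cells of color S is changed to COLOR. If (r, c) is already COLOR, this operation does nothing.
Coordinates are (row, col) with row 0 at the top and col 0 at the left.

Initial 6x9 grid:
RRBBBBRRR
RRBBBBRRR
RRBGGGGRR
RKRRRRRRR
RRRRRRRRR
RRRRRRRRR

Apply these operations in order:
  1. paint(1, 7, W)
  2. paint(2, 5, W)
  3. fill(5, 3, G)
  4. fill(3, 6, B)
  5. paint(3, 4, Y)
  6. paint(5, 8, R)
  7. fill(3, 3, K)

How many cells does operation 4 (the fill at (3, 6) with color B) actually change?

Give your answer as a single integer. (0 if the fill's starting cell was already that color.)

Answer: 42

Derivation:
After op 1 paint(1,7,W):
RRBBBBRRR
RRBBBBRWR
RRBGGGGRR
RKRRRRRRR
RRRRRRRRR
RRRRRRRRR
After op 2 paint(2,5,W):
RRBBBBRRR
RRBBBBRWR
RRBGGWGRR
RKRRRRRRR
RRRRRRRRR
RRRRRRRRR
After op 3 fill(5,3,G) [39 cells changed]:
GGBBBBGGG
GGBBBBGWG
GGBGGWGGG
GKGGGGGGG
GGGGGGGGG
GGGGGGGGG
After op 4 fill(3,6,B) [42 cells changed]:
BBBBBBBBB
BBBBBBBWB
BBBBBWBBB
BKBBBBBBB
BBBBBBBBB
BBBBBBBBB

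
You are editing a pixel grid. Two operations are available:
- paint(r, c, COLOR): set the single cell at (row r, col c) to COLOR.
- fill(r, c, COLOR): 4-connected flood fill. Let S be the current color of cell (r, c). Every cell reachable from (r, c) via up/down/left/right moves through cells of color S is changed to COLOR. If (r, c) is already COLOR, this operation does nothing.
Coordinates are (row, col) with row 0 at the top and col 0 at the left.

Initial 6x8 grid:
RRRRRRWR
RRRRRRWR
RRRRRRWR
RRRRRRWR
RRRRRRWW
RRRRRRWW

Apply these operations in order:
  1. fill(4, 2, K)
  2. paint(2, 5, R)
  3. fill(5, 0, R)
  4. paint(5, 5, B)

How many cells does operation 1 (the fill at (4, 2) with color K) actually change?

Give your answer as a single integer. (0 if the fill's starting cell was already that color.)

After op 1 fill(4,2,K) [36 cells changed]:
KKKKKKWR
KKKKKKWR
KKKKKKWR
KKKKKKWR
KKKKKKWW
KKKKKKWW

Answer: 36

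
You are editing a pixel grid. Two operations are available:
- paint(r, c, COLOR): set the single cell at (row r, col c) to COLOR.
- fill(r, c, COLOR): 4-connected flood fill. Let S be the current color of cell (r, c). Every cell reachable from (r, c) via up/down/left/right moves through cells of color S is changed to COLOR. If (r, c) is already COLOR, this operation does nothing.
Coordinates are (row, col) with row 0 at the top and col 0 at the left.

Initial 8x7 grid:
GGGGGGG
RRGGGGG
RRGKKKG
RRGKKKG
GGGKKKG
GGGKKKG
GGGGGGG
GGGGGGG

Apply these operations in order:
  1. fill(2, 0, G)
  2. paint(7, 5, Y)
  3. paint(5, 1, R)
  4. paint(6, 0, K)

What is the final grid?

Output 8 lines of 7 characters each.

After op 1 fill(2,0,G) [6 cells changed]:
GGGGGGG
GGGGGGG
GGGKKKG
GGGKKKG
GGGKKKG
GGGKKKG
GGGGGGG
GGGGGGG
After op 2 paint(7,5,Y):
GGGGGGG
GGGGGGG
GGGKKKG
GGGKKKG
GGGKKKG
GGGKKKG
GGGGGGG
GGGGGYG
After op 3 paint(5,1,R):
GGGGGGG
GGGGGGG
GGGKKKG
GGGKKKG
GGGKKKG
GRGKKKG
GGGGGGG
GGGGGYG
After op 4 paint(6,0,K):
GGGGGGG
GGGGGGG
GGGKKKG
GGGKKKG
GGGKKKG
GRGKKKG
KGGGGGG
GGGGGYG

Answer: GGGGGGG
GGGGGGG
GGGKKKG
GGGKKKG
GGGKKKG
GRGKKKG
KGGGGGG
GGGGGYG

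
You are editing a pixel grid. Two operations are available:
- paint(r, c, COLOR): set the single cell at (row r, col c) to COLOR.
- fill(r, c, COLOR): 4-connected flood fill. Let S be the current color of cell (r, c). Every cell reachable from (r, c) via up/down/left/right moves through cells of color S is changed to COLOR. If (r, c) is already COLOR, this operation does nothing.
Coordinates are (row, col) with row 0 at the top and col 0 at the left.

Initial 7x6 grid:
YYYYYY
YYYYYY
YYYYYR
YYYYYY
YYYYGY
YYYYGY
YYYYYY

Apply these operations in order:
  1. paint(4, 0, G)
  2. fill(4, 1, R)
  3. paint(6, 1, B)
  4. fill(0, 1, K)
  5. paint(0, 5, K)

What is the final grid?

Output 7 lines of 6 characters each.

After op 1 paint(4,0,G):
YYYYYY
YYYYYY
YYYYYR
YYYYYY
GYYYGY
YYYYGY
YYYYYY
After op 2 fill(4,1,R) [38 cells changed]:
RRRRRR
RRRRRR
RRRRRR
RRRRRR
GRRRGR
RRRRGR
RRRRRR
After op 3 paint(6,1,B):
RRRRRR
RRRRRR
RRRRRR
RRRRRR
GRRRGR
RRRRGR
RBRRRR
After op 4 fill(0,1,K) [38 cells changed]:
KKKKKK
KKKKKK
KKKKKK
KKKKKK
GKKKGK
KKKKGK
KBKKKK
After op 5 paint(0,5,K):
KKKKKK
KKKKKK
KKKKKK
KKKKKK
GKKKGK
KKKKGK
KBKKKK

Answer: KKKKKK
KKKKKK
KKKKKK
KKKKKK
GKKKGK
KKKKGK
KBKKKK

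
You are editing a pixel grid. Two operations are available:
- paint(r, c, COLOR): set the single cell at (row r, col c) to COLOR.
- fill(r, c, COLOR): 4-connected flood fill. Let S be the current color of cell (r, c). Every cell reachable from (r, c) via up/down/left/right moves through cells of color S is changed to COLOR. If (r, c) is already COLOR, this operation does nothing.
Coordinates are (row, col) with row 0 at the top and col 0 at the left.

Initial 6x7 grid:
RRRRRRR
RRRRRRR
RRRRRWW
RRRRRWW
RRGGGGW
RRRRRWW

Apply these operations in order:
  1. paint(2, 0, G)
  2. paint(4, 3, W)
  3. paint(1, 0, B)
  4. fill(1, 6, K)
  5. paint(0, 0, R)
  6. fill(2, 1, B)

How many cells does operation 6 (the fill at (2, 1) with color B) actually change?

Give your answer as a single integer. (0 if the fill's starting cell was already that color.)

After op 1 paint(2,0,G):
RRRRRRR
RRRRRRR
GRRRRWW
RRRRRWW
RRGGGGW
RRRRRWW
After op 2 paint(4,3,W):
RRRRRRR
RRRRRRR
GRRRRWW
RRRRRWW
RRGWGGW
RRRRRWW
After op 3 paint(1,0,B):
RRRRRRR
BRRRRRR
GRRRRWW
RRRRRWW
RRGWGGW
RRRRRWW
After op 4 fill(1,6,K) [29 cells changed]:
KKKKKKK
BKKKKKK
GKKKKWW
KKKKKWW
KKGWGGW
KKKKKWW
After op 5 paint(0,0,R):
RKKKKKK
BKKKKKK
GKKKKWW
KKKKKWW
KKGWGGW
KKKKKWW
After op 6 fill(2,1,B) [28 cells changed]:
RBBBBBB
BBBBBBB
GBBBBWW
BBBBBWW
BBGWGGW
BBBBBWW

Answer: 28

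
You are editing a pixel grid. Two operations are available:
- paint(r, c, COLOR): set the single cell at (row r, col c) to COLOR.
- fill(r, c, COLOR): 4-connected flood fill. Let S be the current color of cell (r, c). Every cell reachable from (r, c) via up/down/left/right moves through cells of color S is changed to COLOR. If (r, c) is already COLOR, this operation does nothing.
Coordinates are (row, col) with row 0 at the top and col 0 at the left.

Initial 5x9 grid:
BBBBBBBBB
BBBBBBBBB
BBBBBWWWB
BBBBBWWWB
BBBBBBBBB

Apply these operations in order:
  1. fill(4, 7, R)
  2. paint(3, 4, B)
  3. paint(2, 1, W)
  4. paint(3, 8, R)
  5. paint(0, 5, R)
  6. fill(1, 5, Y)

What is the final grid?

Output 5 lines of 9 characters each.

Answer: YYYYYYYYY
YYYYYYYYY
YWYYYWWWY
YYYYBWWWY
YYYYYYYYY

Derivation:
After op 1 fill(4,7,R) [39 cells changed]:
RRRRRRRRR
RRRRRRRRR
RRRRRWWWR
RRRRRWWWR
RRRRRRRRR
After op 2 paint(3,4,B):
RRRRRRRRR
RRRRRRRRR
RRRRRWWWR
RRRRBWWWR
RRRRRRRRR
After op 3 paint(2,1,W):
RRRRRRRRR
RRRRRRRRR
RWRRRWWWR
RRRRBWWWR
RRRRRRRRR
After op 4 paint(3,8,R):
RRRRRRRRR
RRRRRRRRR
RWRRRWWWR
RRRRBWWWR
RRRRRRRRR
After op 5 paint(0,5,R):
RRRRRRRRR
RRRRRRRRR
RWRRRWWWR
RRRRBWWWR
RRRRRRRRR
After op 6 fill(1,5,Y) [37 cells changed]:
YYYYYYYYY
YYYYYYYYY
YWYYYWWWY
YYYYBWWWY
YYYYYYYYY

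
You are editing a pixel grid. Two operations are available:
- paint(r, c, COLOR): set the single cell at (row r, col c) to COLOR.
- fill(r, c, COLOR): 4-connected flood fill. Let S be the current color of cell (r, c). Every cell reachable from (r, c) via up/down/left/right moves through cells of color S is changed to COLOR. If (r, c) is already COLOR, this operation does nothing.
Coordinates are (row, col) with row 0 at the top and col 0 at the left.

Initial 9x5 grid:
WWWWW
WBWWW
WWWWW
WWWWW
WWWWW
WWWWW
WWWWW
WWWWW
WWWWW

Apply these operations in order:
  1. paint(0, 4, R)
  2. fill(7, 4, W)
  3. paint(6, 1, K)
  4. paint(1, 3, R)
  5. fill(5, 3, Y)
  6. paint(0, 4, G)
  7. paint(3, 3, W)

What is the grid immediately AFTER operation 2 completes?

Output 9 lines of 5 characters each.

After op 1 paint(0,4,R):
WWWWR
WBWWW
WWWWW
WWWWW
WWWWW
WWWWW
WWWWW
WWWWW
WWWWW
After op 2 fill(7,4,W) [0 cells changed]:
WWWWR
WBWWW
WWWWW
WWWWW
WWWWW
WWWWW
WWWWW
WWWWW
WWWWW

Answer: WWWWR
WBWWW
WWWWW
WWWWW
WWWWW
WWWWW
WWWWW
WWWWW
WWWWW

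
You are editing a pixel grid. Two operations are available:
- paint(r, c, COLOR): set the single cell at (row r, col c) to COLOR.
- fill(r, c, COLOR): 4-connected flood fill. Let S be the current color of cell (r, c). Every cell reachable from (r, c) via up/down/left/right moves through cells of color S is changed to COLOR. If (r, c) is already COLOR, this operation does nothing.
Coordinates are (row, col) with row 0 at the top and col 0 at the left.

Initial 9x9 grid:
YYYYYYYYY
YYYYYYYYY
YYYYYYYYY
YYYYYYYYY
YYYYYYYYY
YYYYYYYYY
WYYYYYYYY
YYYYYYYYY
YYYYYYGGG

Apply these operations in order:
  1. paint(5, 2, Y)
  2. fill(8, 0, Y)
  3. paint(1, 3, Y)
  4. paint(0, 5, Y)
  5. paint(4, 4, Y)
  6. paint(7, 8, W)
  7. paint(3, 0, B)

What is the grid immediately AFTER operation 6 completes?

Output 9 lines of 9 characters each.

Answer: YYYYYYYYY
YYYYYYYYY
YYYYYYYYY
YYYYYYYYY
YYYYYYYYY
YYYYYYYYY
WYYYYYYYY
YYYYYYYYW
YYYYYYGGG

Derivation:
After op 1 paint(5,2,Y):
YYYYYYYYY
YYYYYYYYY
YYYYYYYYY
YYYYYYYYY
YYYYYYYYY
YYYYYYYYY
WYYYYYYYY
YYYYYYYYY
YYYYYYGGG
After op 2 fill(8,0,Y) [0 cells changed]:
YYYYYYYYY
YYYYYYYYY
YYYYYYYYY
YYYYYYYYY
YYYYYYYYY
YYYYYYYYY
WYYYYYYYY
YYYYYYYYY
YYYYYYGGG
After op 3 paint(1,3,Y):
YYYYYYYYY
YYYYYYYYY
YYYYYYYYY
YYYYYYYYY
YYYYYYYYY
YYYYYYYYY
WYYYYYYYY
YYYYYYYYY
YYYYYYGGG
After op 4 paint(0,5,Y):
YYYYYYYYY
YYYYYYYYY
YYYYYYYYY
YYYYYYYYY
YYYYYYYYY
YYYYYYYYY
WYYYYYYYY
YYYYYYYYY
YYYYYYGGG
After op 5 paint(4,4,Y):
YYYYYYYYY
YYYYYYYYY
YYYYYYYYY
YYYYYYYYY
YYYYYYYYY
YYYYYYYYY
WYYYYYYYY
YYYYYYYYY
YYYYYYGGG
After op 6 paint(7,8,W):
YYYYYYYYY
YYYYYYYYY
YYYYYYYYY
YYYYYYYYY
YYYYYYYYY
YYYYYYYYY
WYYYYYYYY
YYYYYYYYW
YYYYYYGGG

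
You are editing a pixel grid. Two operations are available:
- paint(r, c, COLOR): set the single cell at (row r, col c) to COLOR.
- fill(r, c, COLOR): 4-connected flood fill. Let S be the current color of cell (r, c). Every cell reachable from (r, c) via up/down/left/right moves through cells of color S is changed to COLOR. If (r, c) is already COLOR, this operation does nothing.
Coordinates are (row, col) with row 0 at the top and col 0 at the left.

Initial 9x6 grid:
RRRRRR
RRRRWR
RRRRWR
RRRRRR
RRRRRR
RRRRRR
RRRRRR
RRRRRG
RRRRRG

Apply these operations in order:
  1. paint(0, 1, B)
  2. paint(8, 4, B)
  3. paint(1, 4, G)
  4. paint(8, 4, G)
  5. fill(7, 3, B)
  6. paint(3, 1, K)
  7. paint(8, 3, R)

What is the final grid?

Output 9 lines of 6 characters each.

Answer: BBBBBB
BBBBGB
BBBBWB
BKBBBB
BBBBBB
BBBBBB
BBBBBB
BBBBBG
BBBRGG

Derivation:
After op 1 paint(0,1,B):
RBRRRR
RRRRWR
RRRRWR
RRRRRR
RRRRRR
RRRRRR
RRRRRR
RRRRRG
RRRRRG
After op 2 paint(8,4,B):
RBRRRR
RRRRWR
RRRRWR
RRRRRR
RRRRRR
RRRRRR
RRRRRR
RRRRRG
RRRRBG
After op 3 paint(1,4,G):
RBRRRR
RRRRGR
RRRRWR
RRRRRR
RRRRRR
RRRRRR
RRRRRR
RRRRRG
RRRRBG
After op 4 paint(8,4,G):
RBRRRR
RRRRGR
RRRRWR
RRRRRR
RRRRRR
RRRRRR
RRRRRR
RRRRRG
RRRRGG
After op 5 fill(7,3,B) [48 cells changed]:
BBBBBB
BBBBGB
BBBBWB
BBBBBB
BBBBBB
BBBBBB
BBBBBB
BBBBBG
BBBBGG
After op 6 paint(3,1,K):
BBBBBB
BBBBGB
BBBBWB
BKBBBB
BBBBBB
BBBBBB
BBBBBB
BBBBBG
BBBBGG
After op 7 paint(8,3,R):
BBBBBB
BBBBGB
BBBBWB
BKBBBB
BBBBBB
BBBBBB
BBBBBB
BBBBBG
BBBRGG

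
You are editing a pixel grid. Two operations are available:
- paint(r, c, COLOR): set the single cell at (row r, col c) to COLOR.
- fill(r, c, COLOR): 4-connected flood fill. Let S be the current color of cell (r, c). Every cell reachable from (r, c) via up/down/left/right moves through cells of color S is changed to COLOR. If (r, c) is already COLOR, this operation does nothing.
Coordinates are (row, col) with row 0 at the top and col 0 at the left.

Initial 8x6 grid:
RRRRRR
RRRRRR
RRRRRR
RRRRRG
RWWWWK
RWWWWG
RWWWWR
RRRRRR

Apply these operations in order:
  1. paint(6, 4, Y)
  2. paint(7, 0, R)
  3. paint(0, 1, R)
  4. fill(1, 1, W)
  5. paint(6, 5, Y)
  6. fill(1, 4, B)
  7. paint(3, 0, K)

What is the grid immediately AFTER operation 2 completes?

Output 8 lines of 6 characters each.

After op 1 paint(6,4,Y):
RRRRRR
RRRRRR
RRRRRR
RRRRRG
RWWWWK
RWWWWG
RWWWYR
RRRRRR
After op 2 paint(7,0,R):
RRRRRR
RRRRRR
RRRRRR
RRRRRG
RWWWWK
RWWWWG
RWWWYR
RRRRRR

Answer: RRRRRR
RRRRRR
RRRRRR
RRRRRG
RWWWWK
RWWWWG
RWWWYR
RRRRRR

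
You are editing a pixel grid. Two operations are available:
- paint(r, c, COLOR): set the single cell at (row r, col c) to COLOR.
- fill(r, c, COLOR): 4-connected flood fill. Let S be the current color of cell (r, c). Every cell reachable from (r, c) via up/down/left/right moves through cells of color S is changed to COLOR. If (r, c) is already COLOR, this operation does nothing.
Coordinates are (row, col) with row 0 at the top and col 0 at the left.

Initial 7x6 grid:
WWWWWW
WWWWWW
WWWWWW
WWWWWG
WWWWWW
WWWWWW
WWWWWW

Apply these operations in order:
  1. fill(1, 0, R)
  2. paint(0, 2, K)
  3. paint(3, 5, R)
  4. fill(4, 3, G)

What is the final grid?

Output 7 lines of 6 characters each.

After op 1 fill(1,0,R) [41 cells changed]:
RRRRRR
RRRRRR
RRRRRR
RRRRRG
RRRRRR
RRRRRR
RRRRRR
After op 2 paint(0,2,K):
RRKRRR
RRRRRR
RRRRRR
RRRRRG
RRRRRR
RRRRRR
RRRRRR
After op 3 paint(3,5,R):
RRKRRR
RRRRRR
RRRRRR
RRRRRR
RRRRRR
RRRRRR
RRRRRR
After op 4 fill(4,3,G) [41 cells changed]:
GGKGGG
GGGGGG
GGGGGG
GGGGGG
GGGGGG
GGGGGG
GGGGGG

Answer: GGKGGG
GGGGGG
GGGGGG
GGGGGG
GGGGGG
GGGGGG
GGGGGG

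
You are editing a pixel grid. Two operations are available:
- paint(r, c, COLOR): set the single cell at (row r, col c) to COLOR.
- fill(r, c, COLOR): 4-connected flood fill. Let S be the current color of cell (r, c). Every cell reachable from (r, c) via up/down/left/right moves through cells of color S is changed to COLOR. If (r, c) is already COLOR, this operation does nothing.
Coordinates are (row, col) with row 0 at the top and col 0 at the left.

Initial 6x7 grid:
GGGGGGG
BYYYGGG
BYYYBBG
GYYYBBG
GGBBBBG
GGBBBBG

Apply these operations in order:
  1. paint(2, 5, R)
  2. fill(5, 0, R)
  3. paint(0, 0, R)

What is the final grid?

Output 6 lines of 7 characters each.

Answer: RGGGGGG
BYYYGGG
BYYYBRG
RYYYBBG
RRBBBBG
RRBBBBG

Derivation:
After op 1 paint(2,5,R):
GGGGGGG
BYYYGGG
BYYYBRG
GYYYBBG
GGBBBBG
GGBBBBG
After op 2 fill(5,0,R) [5 cells changed]:
GGGGGGG
BYYYGGG
BYYYBRG
RYYYBBG
RRBBBBG
RRBBBBG
After op 3 paint(0,0,R):
RGGGGGG
BYYYGGG
BYYYBRG
RYYYBBG
RRBBBBG
RRBBBBG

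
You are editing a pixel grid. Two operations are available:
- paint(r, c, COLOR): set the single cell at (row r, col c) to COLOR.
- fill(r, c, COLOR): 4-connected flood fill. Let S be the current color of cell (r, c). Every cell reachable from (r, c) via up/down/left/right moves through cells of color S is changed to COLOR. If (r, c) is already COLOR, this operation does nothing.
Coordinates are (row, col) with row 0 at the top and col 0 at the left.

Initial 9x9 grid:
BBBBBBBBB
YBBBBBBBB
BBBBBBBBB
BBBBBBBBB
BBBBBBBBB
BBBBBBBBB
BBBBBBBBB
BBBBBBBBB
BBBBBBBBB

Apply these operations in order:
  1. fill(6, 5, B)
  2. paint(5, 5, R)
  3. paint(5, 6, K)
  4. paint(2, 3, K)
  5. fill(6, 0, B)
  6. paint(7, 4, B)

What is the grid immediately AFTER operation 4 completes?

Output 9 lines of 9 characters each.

Answer: BBBBBBBBB
YBBBBBBBB
BBBKBBBBB
BBBBBBBBB
BBBBBBBBB
BBBBBRKBB
BBBBBBBBB
BBBBBBBBB
BBBBBBBBB

Derivation:
After op 1 fill(6,5,B) [0 cells changed]:
BBBBBBBBB
YBBBBBBBB
BBBBBBBBB
BBBBBBBBB
BBBBBBBBB
BBBBBBBBB
BBBBBBBBB
BBBBBBBBB
BBBBBBBBB
After op 2 paint(5,5,R):
BBBBBBBBB
YBBBBBBBB
BBBBBBBBB
BBBBBBBBB
BBBBBBBBB
BBBBBRBBB
BBBBBBBBB
BBBBBBBBB
BBBBBBBBB
After op 3 paint(5,6,K):
BBBBBBBBB
YBBBBBBBB
BBBBBBBBB
BBBBBBBBB
BBBBBBBBB
BBBBBRKBB
BBBBBBBBB
BBBBBBBBB
BBBBBBBBB
After op 4 paint(2,3,K):
BBBBBBBBB
YBBBBBBBB
BBBKBBBBB
BBBBBBBBB
BBBBBBBBB
BBBBBRKBB
BBBBBBBBB
BBBBBBBBB
BBBBBBBBB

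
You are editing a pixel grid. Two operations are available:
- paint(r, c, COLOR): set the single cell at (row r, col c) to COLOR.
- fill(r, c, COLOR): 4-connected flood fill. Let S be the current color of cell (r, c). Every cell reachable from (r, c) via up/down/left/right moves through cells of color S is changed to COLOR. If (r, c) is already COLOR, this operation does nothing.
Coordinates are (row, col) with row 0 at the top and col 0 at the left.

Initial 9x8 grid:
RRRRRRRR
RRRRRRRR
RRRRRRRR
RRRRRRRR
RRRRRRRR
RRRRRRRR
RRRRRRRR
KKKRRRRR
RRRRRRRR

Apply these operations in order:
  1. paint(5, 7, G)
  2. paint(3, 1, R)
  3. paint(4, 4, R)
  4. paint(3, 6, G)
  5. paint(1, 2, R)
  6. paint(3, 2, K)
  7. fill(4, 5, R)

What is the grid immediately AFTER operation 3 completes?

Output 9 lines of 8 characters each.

Answer: RRRRRRRR
RRRRRRRR
RRRRRRRR
RRRRRRRR
RRRRRRRR
RRRRRRRG
RRRRRRRR
KKKRRRRR
RRRRRRRR

Derivation:
After op 1 paint(5,7,G):
RRRRRRRR
RRRRRRRR
RRRRRRRR
RRRRRRRR
RRRRRRRR
RRRRRRRG
RRRRRRRR
KKKRRRRR
RRRRRRRR
After op 2 paint(3,1,R):
RRRRRRRR
RRRRRRRR
RRRRRRRR
RRRRRRRR
RRRRRRRR
RRRRRRRG
RRRRRRRR
KKKRRRRR
RRRRRRRR
After op 3 paint(4,4,R):
RRRRRRRR
RRRRRRRR
RRRRRRRR
RRRRRRRR
RRRRRRRR
RRRRRRRG
RRRRRRRR
KKKRRRRR
RRRRRRRR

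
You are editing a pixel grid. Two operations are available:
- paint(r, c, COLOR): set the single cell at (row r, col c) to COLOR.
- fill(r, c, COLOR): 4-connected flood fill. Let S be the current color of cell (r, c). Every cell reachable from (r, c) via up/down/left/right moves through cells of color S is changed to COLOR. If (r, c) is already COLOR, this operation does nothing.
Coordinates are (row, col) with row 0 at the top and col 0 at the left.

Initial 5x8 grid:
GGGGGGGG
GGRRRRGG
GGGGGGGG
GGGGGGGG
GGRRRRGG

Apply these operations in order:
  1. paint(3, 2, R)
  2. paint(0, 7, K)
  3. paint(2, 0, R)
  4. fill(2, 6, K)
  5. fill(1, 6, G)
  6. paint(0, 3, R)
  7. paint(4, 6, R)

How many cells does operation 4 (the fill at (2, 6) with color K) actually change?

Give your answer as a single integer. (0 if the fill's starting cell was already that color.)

After op 1 paint(3,2,R):
GGGGGGGG
GGRRRRGG
GGGGGGGG
GGRGGGGG
GGRRRRGG
After op 2 paint(0,7,K):
GGGGGGGK
GGRRRRGG
GGGGGGGG
GGRGGGGG
GGRRRRGG
After op 3 paint(2,0,R):
GGGGGGGK
GGRRRRGG
RGGGGGGG
GGRGGGGG
GGRRRRGG
After op 4 fill(2,6,K) [29 cells changed]:
KKKKKKKK
KKRRRRKK
RKKKKKKK
KKRKKKKK
KKRRRRKK

Answer: 29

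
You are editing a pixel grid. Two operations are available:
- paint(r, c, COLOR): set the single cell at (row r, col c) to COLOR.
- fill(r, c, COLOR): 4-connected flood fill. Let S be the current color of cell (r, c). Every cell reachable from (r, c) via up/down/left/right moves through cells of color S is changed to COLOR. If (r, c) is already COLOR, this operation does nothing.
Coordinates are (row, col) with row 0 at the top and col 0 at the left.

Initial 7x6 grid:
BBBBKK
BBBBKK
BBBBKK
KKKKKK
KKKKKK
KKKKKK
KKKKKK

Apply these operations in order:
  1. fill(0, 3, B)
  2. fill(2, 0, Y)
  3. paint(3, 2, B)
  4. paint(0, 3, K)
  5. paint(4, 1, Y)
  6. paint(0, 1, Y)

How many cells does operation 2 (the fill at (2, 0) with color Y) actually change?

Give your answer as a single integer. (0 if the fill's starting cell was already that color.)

Answer: 12

Derivation:
After op 1 fill(0,3,B) [0 cells changed]:
BBBBKK
BBBBKK
BBBBKK
KKKKKK
KKKKKK
KKKKKK
KKKKKK
After op 2 fill(2,0,Y) [12 cells changed]:
YYYYKK
YYYYKK
YYYYKK
KKKKKK
KKKKKK
KKKKKK
KKKKKK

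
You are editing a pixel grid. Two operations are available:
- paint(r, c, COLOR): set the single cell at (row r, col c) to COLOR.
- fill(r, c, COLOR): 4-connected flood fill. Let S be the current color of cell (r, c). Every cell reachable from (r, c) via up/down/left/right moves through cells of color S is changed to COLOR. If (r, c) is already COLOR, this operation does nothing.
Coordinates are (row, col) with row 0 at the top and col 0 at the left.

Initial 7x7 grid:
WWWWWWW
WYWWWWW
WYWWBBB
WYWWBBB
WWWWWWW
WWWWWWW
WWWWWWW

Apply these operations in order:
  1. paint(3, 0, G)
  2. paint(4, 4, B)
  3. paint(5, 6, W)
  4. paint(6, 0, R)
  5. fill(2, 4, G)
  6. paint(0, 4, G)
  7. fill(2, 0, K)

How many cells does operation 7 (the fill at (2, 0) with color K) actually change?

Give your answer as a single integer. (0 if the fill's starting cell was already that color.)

After op 1 paint(3,0,G):
WWWWWWW
WYWWWWW
WYWWBBB
GYWWBBB
WWWWWWW
WWWWWWW
WWWWWWW
After op 2 paint(4,4,B):
WWWWWWW
WYWWWWW
WYWWBBB
GYWWBBB
WWWWBWW
WWWWWWW
WWWWWWW
After op 3 paint(5,6,W):
WWWWWWW
WYWWWWW
WYWWBBB
GYWWBBB
WWWWBWW
WWWWWWW
WWWWWWW
After op 4 paint(6,0,R):
WWWWWWW
WYWWWWW
WYWWBBB
GYWWBBB
WWWWBWW
WWWWWWW
RWWWWWW
After op 5 fill(2,4,G) [7 cells changed]:
WWWWWWW
WYWWWWW
WYWWGGG
GYWWGGG
WWWWGWW
WWWWWWW
RWWWWWW
After op 6 paint(0,4,G):
WWWWGWW
WYWWWWW
WYWWGGG
GYWWGGG
WWWWGWW
WWWWWWW
RWWWWWW
After op 7 fill(2,0,K) [36 cells changed]:
KKKKGKK
KYKKKKK
KYKKGGG
GYKKGGG
KKKKGKK
KKKKKKK
RKKKKKK

Answer: 36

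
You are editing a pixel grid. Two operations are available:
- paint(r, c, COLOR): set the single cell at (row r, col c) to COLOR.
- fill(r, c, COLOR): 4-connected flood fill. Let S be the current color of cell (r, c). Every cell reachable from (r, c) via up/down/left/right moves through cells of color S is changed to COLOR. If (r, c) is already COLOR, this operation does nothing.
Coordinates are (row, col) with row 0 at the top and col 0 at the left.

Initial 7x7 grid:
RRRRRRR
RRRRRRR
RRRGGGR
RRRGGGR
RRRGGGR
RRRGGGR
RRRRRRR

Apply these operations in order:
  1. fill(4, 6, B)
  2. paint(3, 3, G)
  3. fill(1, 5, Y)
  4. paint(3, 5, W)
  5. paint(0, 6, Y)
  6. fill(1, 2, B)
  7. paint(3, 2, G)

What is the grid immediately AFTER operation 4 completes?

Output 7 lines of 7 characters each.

Answer: YYYYYYY
YYYYYYY
YYYGGGY
YYYGGWY
YYYGGGY
YYYGGGY
YYYYYYY

Derivation:
After op 1 fill(4,6,B) [37 cells changed]:
BBBBBBB
BBBBBBB
BBBGGGB
BBBGGGB
BBBGGGB
BBBGGGB
BBBBBBB
After op 2 paint(3,3,G):
BBBBBBB
BBBBBBB
BBBGGGB
BBBGGGB
BBBGGGB
BBBGGGB
BBBBBBB
After op 3 fill(1,5,Y) [37 cells changed]:
YYYYYYY
YYYYYYY
YYYGGGY
YYYGGGY
YYYGGGY
YYYGGGY
YYYYYYY
After op 4 paint(3,5,W):
YYYYYYY
YYYYYYY
YYYGGGY
YYYGGWY
YYYGGGY
YYYGGGY
YYYYYYY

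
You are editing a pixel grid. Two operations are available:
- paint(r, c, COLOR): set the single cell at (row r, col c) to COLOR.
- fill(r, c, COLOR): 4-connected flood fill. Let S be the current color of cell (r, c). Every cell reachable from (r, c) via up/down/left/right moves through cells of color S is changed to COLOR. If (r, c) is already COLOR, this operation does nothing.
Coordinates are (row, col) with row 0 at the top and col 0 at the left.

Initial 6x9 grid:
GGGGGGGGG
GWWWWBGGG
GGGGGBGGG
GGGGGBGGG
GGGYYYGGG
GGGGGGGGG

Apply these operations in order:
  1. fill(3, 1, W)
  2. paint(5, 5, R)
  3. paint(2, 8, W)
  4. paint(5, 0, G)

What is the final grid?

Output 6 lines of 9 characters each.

After op 1 fill(3,1,W) [44 cells changed]:
WWWWWWWWW
WWWWWBWWW
WWWWWBWWW
WWWWWBWWW
WWWYYYWWW
WWWWWWWWW
After op 2 paint(5,5,R):
WWWWWWWWW
WWWWWBWWW
WWWWWBWWW
WWWWWBWWW
WWWYYYWWW
WWWWWRWWW
After op 3 paint(2,8,W):
WWWWWWWWW
WWWWWBWWW
WWWWWBWWW
WWWWWBWWW
WWWYYYWWW
WWWWWRWWW
After op 4 paint(5,0,G):
WWWWWWWWW
WWWWWBWWW
WWWWWBWWW
WWWWWBWWW
WWWYYYWWW
GWWWWRWWW

Answer: WWWWWWWWW
WWWWWBWWW
WWWWWBWWW
WWWWWBWWW
WWWYYYWWW
GWWWWRWWW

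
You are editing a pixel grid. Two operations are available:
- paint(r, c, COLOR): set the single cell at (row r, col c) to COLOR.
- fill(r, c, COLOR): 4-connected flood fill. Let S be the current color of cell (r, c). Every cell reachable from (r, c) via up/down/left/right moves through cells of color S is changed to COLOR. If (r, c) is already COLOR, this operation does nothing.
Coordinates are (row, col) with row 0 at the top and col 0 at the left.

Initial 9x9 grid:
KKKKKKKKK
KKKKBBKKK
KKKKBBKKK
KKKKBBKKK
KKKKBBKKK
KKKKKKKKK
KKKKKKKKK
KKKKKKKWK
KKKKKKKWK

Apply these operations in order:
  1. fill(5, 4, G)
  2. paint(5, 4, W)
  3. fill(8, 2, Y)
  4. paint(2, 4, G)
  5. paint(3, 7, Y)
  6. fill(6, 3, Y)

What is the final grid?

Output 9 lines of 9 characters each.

Answer: YYYYYYYYY
YYYYBBYYY
YYYYGBYYY
YYYYBBYYY
YYYYBBYYY
YYYYWYYYY
YYYYYYYYY
YYYYYYYWY
YYYYYYYWY

Derivation:
After op 1 fill(5,4,G) [71 cells changed]:
GGGGGGGGG
GGGGBBGGG
GGGGBBGGG
GGGGBBGGG
GGGGBBGGG
GGGGGGGGG
GGGGGGGGG
GGGGGGGWG
GGGGGGGWG
After op 2 paint(5,4,W):
GGGGGGGGG
GGGGBBGGG
GGGGBBGGG
GGGGBBGGG
GGGGBBGGG
GGGGWGGGG
GGGGGGGGG
GGGGGGGWG
GGGGGGGWG
After op 3 fill(8,2,Y) [70 cells changed]:
YYYYYYYYY
YYYYBBYYY
YYYYBBYYY
YYYYBBYYY
YYYYBBYYY
YYYYWYYYY
YYYYYYYYY
YYYYYYYWY
YYYYYYYWY
After op 4 paint(2,4,G):
YYYYYYYYY
YYYYBBYYY
YYYYGBYYY
YYYYBBYYY
YYYYBBYYY
YYYYWYYYY
YYYYYYYYY
YYYYYYYWY
YYYYYYYWY
After op 5 paint(3,7,Y):
YYYYYYYYY
YYYYBBYYY
YYYYGBYYY
YYYYBBYYY
YYYYBBYYY
YYYYWYYYY
YYYYYYYYY
YYYYYYYWY
YYYYYYYWY
After op 6 fill(6,3,Y) [0 cells changed]:
YYYYYYYYY
YYYYBBYYY
YYYYGBYYY
YYYYBBYYY
YYYYBBYYY
YYYYWYYYY
YYYYYYYYY
YYYYYYYWY
YYYYYYYWY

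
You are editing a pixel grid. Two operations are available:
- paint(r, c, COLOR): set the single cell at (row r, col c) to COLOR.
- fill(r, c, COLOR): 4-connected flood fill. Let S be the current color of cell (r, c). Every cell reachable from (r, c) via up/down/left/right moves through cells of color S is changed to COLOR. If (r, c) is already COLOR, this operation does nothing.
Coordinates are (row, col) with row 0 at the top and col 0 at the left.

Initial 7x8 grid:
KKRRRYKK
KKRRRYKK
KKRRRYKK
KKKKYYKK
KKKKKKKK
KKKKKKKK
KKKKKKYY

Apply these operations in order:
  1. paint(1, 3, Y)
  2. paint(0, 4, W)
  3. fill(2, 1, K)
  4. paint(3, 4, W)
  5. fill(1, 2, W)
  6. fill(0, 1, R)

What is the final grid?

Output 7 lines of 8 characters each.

After op 1 paint(1,3,Y):
KKRRRYKK
KKRYRYKK
KKRRRYKK
KKKKYYKK
KKKKKKKK
KKKKKKKK
KKKKKKYY
After op 2 paint(0,4,W):
KKRRWYKK
KKRYRYKK
KKRRRYKK
KKKKYYKK
KKKKKKKK
KKKKKKKK
KKKKKKYY
After op 3 fill(2,1,K) [0 cells changed]:
KKRRWYKK
KKRYRYKK
KKRRRYKK
KKKKYYKK
KKKKKKKK
KKKKKKKK
KKKKKKYY
After op 4 paint(3,4,W):
KKRRWYKK
KKRYRYKK
KKRRRYKK
KKKKWYKK
KKKKKKKK
KKKKKKKK
KKKKKKYY
After op 5 fill(1,2,W) [7 cells changed]:
KKWWWYKK
KKWYWYKK
KKWWWYKK
KKKKWYKK
KKKKKKKK
KKKKKKKK
KKKKKKYY
After op 6 fill(0,1,R) [40 cells changed]:
RRWWWYRR
RRWYWYRR
RRWWWYRR
RRRRWYRR
RRRRRRRR
RRRRRRRR
RRRRRRYY

Answer: RRWWWYRR
RRWYWYRR
RRWWWYRR
RRRRWYRR
RRRRRRRR
RRRRRRRR
RRRRRRYY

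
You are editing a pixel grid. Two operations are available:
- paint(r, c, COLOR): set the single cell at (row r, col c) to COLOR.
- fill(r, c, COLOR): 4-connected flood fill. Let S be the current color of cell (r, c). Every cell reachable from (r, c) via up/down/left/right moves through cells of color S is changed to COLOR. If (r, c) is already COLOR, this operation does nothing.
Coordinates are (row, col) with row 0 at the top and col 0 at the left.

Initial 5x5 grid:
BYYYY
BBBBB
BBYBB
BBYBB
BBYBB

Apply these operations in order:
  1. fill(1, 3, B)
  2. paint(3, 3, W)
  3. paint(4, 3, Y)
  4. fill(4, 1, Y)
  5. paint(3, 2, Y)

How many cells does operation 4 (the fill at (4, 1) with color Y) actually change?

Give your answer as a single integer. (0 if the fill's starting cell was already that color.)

After op 1 fill(1,3,B) [0 cells changed]:
BYYYY
BBBBB
BBYBB
BBYBB
BBYBB
After op 2 paint(3,3,W):
BYYYY
BBBBB
BBYBB
BBYWB
BBYBB
After op 3 paint(4,3,Y):
BYYYY
BBBBB
BBYBB
BBYWB
BBYYB
After op 4 fill(4,1,Y) [16 cells changed]:
YYYYY
YYYYY
YYYYY
YYYWY
YYYYY

Answer: 16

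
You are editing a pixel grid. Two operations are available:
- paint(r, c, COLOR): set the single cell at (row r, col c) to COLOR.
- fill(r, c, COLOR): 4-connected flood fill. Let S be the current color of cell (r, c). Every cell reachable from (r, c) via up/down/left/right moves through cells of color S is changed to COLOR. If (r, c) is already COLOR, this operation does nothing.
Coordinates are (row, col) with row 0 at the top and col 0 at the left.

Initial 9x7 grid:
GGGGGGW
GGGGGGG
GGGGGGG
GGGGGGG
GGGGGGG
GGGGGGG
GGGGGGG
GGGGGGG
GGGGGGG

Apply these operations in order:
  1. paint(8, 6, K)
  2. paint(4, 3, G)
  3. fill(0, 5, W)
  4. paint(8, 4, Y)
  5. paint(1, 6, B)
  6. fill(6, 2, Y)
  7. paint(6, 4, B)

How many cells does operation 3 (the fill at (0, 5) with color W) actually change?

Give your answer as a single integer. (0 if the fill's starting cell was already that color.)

Answer: 61

Derivation:
After op 1 paint(8,6,K):
GGGGGGW
GGGGGGG
GGGGGGG
GGGGGGG
GGGGGGG
GGGGGGG
GGGGGGG
GGGGGGG
GGGGGGK
After op 2 paint(4,3,G):
GGGGGGW
GGGGGGG
GGGGGGG
GGGGGGG
GGGGGGG
GGGGGGG
GGGGGGG
GGGGGGG
GGGGGGK
After op 3 fill(0,5,W) [61 cells changed]:
WWWWWWW
WWWWWWW
WWWWWWW
WWWWWWW
WWWWWWW
WWWWWWW
WWWWWWW
WWWWWWW
WWWWWWK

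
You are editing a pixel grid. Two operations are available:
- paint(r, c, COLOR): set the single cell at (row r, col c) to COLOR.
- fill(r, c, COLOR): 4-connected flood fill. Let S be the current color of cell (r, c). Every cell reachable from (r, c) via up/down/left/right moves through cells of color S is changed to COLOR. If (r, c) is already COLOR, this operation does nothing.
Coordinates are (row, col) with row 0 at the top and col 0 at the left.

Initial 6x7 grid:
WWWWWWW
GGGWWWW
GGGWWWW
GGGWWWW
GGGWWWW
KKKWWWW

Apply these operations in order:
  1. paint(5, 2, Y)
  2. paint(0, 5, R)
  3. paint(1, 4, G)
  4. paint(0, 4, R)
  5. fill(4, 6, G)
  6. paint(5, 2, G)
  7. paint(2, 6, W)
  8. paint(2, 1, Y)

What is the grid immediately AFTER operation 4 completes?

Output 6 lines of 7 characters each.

Answer: WWWWRRW
GGGWGWW
GGGWWWW
GGGWWWW
GGGWWWW
KKYWWWW

Derivation:
After op 1 paint(5,2,Y):
WWWWWWW
GGGWWWW
GGGWWWW
GGGWWWW
GGGWWWW
KKYWWWW
After op 2 paint(0,5,R):
WWWWWRW
GGGWWWW
GGGWWWW
GGGWWWW
GGGWWWW
KKYWWWW
After op 3 paint(1,4,G):
WWWWWRW
GGGWGWW
GGGWWWW
GGGWWWW
GGGWWWW
KKYWWWW
After op 4 paint(0,4,R):
WWWWRRW
GGGWGWW
GGGWWWW
GGGWWWW
GGGWWWW
KKYWWWW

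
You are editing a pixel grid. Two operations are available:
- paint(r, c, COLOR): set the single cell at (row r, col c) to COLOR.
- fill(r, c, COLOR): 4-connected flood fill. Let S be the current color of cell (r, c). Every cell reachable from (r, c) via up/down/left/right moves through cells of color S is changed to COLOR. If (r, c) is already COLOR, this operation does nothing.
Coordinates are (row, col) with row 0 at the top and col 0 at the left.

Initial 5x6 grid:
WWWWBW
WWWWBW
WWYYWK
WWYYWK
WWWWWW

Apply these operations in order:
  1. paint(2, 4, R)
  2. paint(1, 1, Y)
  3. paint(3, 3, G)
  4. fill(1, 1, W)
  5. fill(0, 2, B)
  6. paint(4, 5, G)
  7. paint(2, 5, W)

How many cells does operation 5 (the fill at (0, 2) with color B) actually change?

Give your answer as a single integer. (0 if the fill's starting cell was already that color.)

After op 1 paint(2,4,R):
WWWWBW
WWWWBW
WWYYRK
WWYYWK
WWWWWW
After op 2 paint(1,1,Y):
WWWWBW
WYWWBW
WWYYRK
WWYYWK
WWWWWW
After op 3 paint(3,3,G):
WWWWBW
WYWWBW
WWYYRK
WWYGWK
WWWWWW
After op 4 fill(1,1,W) [1 cells changed]:
WWWWBW
WWWWBW
WWYYRK
WWYGWK
WWWWWW
After op 5 fill(0,2,B) [19 cells changed]:
BBBBBW
BBBBBW
BBYYRK
BBYGBK
BBBBBB

Answer: 19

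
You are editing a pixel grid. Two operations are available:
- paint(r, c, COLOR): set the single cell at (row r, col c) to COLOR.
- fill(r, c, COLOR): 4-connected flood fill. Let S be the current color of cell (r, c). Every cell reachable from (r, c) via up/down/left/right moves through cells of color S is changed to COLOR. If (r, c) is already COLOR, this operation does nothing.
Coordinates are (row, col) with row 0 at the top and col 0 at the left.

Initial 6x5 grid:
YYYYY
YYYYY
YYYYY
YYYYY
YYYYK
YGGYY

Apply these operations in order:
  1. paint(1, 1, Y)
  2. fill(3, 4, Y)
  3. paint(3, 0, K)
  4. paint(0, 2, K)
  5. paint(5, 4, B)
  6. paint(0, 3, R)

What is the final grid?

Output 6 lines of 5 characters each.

After op 1 paint(1,1,Y):
YYYYY
YYYYY
YYYYY
YYYYY
YYYYK
YGGYY
After op 2 fill(3,4,Y) [0 cells changed]:
YYYYY
YYYYY
YYYYY
YYYYY
YYYYK
YGGYY
After op 3 paint(3,0,K):
YYYYY
YYYYY
YYYYY
KYYYY
YYYYK
YGGYY
After op 4 paint(0,2,K):
YYKYY
YYYYY
YYYYY
KYYYY
YYYYK
YGGYY
After op 5 paint(5,4,B):
YYKYY
YYYYY
YYYYY
KYYYY
YYYYK
YGGYB
After op 6 paint(0,3,R):
YYKRY
YYYYY
YYYYY
KYYYY
YYYYK
YGGYB

Answer: YYKRY
YYYYY
YYYYY
KYYYY
YYYYK
YGGYB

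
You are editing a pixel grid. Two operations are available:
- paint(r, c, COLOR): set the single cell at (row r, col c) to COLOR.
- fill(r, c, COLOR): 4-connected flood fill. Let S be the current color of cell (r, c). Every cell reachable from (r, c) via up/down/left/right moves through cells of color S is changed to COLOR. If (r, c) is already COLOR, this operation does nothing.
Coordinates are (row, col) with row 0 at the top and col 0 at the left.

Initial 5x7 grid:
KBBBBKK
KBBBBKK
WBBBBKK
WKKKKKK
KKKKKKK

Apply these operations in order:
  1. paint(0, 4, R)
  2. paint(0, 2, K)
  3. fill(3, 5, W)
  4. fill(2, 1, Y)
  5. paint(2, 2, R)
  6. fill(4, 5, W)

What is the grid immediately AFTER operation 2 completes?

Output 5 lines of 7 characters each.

After op 1 paint(0,4,R):
KBBBRKK
KBBBBKK
WBBBBKK
WKKKKKK
KKKKKKK
After op 2 paint(0,2,K):
KBKBRKK
KBBBBKK
WBBBBKK
WKKKKKK
KKKKKKK

Answer: KBKBRKK
KBBBBKK
WBBBBKK
WKKKKKK
KKKKKKK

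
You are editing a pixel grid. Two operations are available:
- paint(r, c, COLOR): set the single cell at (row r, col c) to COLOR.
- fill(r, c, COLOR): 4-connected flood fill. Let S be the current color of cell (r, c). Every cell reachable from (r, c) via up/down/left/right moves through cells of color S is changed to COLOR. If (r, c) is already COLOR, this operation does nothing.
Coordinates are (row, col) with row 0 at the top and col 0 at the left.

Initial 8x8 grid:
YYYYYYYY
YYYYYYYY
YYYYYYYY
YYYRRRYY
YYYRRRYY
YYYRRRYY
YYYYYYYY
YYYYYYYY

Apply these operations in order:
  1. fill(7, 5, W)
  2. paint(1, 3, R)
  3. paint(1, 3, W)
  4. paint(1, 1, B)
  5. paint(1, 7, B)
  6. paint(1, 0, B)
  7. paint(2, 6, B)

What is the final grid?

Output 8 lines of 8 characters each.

After op 1 fill(7,5,W) [55 cells changed]:
WWWWWWWW
WWWWWWWW
WWWWWWWW
WWWRRRWW
WWWRRRWW
WWWRRRWW
WWWWWWWW
WWWWWWWW
After op 2 paint(1,3,R):
WWWWWWWW
WWWRWWWW
WWWWWWWW
WWWRRRWW
WWWRRRWW
WWWRRRWW
WWWWWWWW
WWWWWWWW
After op 3 paint(1,3,W):
WWWWWWWW
WWWWWWWW
WWWWWWWW
WWWRRRWW
WWWRRRWW
WWWRRRWW
WWWWWWWW
WWWWWWWW
After op 4 paint(1,1,B):
WWWWWWWW
WBWWWWWW
WWWWWWWW
WWWRRRWW
WWWRRRWW
WWWRRRWW
WWWWWWWW
WWWWWWWW
After op 5 paint(1,7,B):
WWWWWWWW
WBWWWWWB
WWWWWWWW
WWWRRRWW
WWWRRRWW
WWWRRRWW
WWWWWWWW
WWWWWWWW
After op 6 paint(1,0,B):
WWWWWWWW
BBWWWWWB
WWWWWWWW
WWWRRRWW
WWWRRRWW
WWWRRRWW
WWWWWWWW
WWWWWWWW
After op 7 paint(2,6,B):
WWWWWWWW
BBWWWWWB
WWWWWWBW
WWWRRRWW
WWWRRRWW
WWWRRRWW
WWWWWWWW
WWWWWWWW

Answer: WWWWWWWW
BBWWWWWB
WWWWWWBW
WWWRRRWW
WWWRRRWW
WWWRRRWW
WWWWWWWW
WWWWWWWW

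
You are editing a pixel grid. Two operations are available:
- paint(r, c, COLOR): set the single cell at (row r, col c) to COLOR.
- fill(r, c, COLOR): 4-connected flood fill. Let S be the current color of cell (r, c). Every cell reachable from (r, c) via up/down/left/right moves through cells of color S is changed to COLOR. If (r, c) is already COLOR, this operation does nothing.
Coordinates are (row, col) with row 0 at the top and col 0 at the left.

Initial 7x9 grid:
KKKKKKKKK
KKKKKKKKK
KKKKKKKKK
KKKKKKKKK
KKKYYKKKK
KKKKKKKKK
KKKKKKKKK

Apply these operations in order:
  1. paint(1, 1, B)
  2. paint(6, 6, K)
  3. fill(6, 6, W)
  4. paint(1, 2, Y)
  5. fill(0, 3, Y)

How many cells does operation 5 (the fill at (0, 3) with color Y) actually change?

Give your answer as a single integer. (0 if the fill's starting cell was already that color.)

Answer: 59

Derivation:
After op 1 paint(1,1,B):
KKKKKKKKK
KBKKKKKKK
KKKKKKKKK
KKKKKKKKK
KKKYYKKKK
KKKKKKKKK
KKKKKKKKK
After op 2 paint(6,6,K):
KKKKKKKKK
KBKKKKKKK
KKKKKKKKK
KKKKKKKKK
KKKYYKKKK
KKKKKKKKK
KKKKKKKKK
After op 3 fill(6,6,W) [60 cells changed]:
WWWWWWWWW
WBWWWWWWW
WWWWWWWWW
WWWWWWWWW
WWWYYWWWW
WWWWWWWWW
WWWWWWWWW
After op 4 paint(1,2,Y):
WWWWWWWWW
WBYWWWWWW
WWWWWWWWW
WWWWWWWWW
WWWYYWWWW
WWWWWWWWW
WWWWWWWWW
After op 5 fill(0,3,Y) [59 cells changed]:
YYYYYYYYY
YBYYYYYYY
YYYYYYYYY
YYYYYYYYY
YYYYYYYYY
YYYYYYYYY
YYYYYYYYY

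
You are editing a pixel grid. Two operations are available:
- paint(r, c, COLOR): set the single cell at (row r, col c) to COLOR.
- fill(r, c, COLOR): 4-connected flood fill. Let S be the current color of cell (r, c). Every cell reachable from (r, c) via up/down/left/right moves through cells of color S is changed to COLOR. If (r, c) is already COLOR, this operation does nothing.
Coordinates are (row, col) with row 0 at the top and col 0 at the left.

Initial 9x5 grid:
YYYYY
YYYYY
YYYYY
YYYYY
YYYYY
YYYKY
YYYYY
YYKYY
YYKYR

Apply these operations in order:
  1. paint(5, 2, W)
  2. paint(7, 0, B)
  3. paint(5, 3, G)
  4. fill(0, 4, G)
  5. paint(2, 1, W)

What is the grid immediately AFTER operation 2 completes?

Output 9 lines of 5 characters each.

Answer: YYYYY
YYYYY
YYYYY
YYYYY
YYYYY
YYWKY
YYYYY
BYKYY
YYKYR

Derivation:
After op 1 paint(5,2,W):
YYYYY
YYYYY
YYYYY
YYYYY
YYYYY
YYWKY
YYYYY
YYKYY
YYKYR
After op 2 paint(7,0,B):
YYYYY
YYYYY
YYYYY
YYYYY
YYYYY
YYWKY
YYYYY
BYKYY
YYKYR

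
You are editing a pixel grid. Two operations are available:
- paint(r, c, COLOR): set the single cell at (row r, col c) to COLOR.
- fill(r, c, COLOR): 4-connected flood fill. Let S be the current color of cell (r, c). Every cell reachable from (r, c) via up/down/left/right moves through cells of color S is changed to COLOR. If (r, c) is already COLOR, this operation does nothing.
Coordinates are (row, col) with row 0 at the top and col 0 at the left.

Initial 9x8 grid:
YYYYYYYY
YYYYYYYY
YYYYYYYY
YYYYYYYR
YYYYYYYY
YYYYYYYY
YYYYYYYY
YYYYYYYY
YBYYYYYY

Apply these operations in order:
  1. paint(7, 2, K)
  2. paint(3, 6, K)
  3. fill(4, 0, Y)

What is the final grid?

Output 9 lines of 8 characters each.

Answer: YYYYYYYY
YYYYYYYY
YYYYYYYY
YYYYYYKR
YYYYYYYY
YYYYYYYY
YYYYYYYY
YYKYYYYY
YBYYYYYY

Derivation:
After op 1 paint(7,2,K):
YYYYYYYY
YYYYYYYY
YYYYYYYY
YYYYYYYR
YYYYYYYY
YYYYYYYY
YYYYYYYY
YYKYYYYY
YBYYYYYY
After op 2 paint(3,6,K):
YYYYYYYY
YYYYYYYY
YYYYYYYY
YYYYYYKR
YYYYYYYY
YYYYYYYY
YYYYYYYY
YYKYYYYY
YBYYYYYY
After op 3 fill(4,0,Y) [0 cells changed]:
YYYYYYYY
YYYYYYYY
YYYYYYYY
YYYYYYKR
YYYYYYYY
YYYYYYYY
YYYYYYYY
YYKYYYYY
YBYYYYYY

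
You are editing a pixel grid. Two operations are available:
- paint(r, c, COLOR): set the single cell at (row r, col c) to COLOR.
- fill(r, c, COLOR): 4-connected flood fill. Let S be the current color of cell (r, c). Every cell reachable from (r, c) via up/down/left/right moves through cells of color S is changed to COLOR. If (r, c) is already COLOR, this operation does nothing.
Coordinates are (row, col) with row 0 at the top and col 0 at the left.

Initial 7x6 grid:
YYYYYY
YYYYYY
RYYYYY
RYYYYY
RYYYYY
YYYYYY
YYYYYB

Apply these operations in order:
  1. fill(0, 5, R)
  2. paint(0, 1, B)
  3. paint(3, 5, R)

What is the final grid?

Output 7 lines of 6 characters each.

After op 1 fill(0,5,R) [38 cells changed]:
RRRRRR
RRRRRR
RRRRRR
RRRRRR
RRRRRR
RRRRRR
RRRRRB
After op 2 paint(0,1,B):
RBRRRR
RRRRRR
RRRRRR
RRRRRR
RRRRRR
RRRRRR
RRRRRB
After op 3 paint(3,5,R):
RBRRRR
RRRRRR
RRRRRR
RRRRRR
RRRRRR
RRRRRR
RRRRRB

Answer: RBRRRR
RRRRRR
RRRRRR
RRRRRR
RRRRRR
RRRRRR
RRRRRB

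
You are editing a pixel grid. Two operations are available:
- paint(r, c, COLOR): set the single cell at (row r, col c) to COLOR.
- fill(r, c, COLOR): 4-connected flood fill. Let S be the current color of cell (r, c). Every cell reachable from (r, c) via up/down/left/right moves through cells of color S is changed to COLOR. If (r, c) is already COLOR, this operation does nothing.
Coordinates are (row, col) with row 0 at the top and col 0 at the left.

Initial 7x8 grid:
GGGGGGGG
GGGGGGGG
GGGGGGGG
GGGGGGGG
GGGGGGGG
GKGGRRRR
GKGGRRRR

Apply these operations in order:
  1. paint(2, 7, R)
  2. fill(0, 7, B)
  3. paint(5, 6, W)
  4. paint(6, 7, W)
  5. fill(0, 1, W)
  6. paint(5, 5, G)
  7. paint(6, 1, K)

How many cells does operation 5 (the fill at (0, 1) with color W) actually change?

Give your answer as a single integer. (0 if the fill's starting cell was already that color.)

After op 1 paint(2,7,R):
GGGGGGGG
GGGGGGGG
GGGGGGGR
GGGGGGGG
GGGGGGGG
GKGGRRRR
GKGGRRRR
After op 2 fill(0,7,B) [45 cells changed]:
BBBBBBBB
BBBBBBBB
BBBBBBBR
BBBBBBBB
BBBBBBBB
BKBBRRRR
BKBBRRRR
After op 3 paint(5,6,W):
BBBBBBBB
BBBBBBBB
BBBBBBBR
BBBBBBBB
BBBBBBBB
BKBBRRWR
BKBBRRRR
After op 4 paint(6,7,W):
BBBBBBBB
BBBBBBBB
BBBBBBBR
BBBBBBBB
BBBBBBBB
BKBBRRWR
BKBBRRRW
After op 5 fill(0,1,W) [45 cells changed]:
WWWWWWWW
WWWWWWWW
WWWWWWWR
WWWWWWWW
WWWWWWWW
WKWWRRWR
WKWWRRRW

Answer: 45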